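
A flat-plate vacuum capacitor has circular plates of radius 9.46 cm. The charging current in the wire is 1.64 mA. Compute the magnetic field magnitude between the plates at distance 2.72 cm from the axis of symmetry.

9.97×10^-10 T

No conduction current crosses the gap, so I_d there equals the 1.64×10^-3 A in the leads.
For r < R the Ampère–Maxwell law gives B(2πr) = μ₀ I_d (r²/R²), so B = μ₀ I_d r/(2πR²) = (4π×10^-7)(1.64×10^-3)(0.0272)/(2π·0.0946²) = 9.97×10^-10 T.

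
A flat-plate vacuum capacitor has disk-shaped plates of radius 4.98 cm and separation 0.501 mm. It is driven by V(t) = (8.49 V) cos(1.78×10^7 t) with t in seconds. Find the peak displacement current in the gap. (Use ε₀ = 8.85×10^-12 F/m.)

0.0208 A

(dE/dt)_max = V₀ω/d = 3.016×10^11 V/(m·s); ω = 1.78×10^7 rad/s.
I_d,max = ε₀ A (dE/dt)_max = (8.85×10^-12)(7.791×10^-3)(3.016×10^11) = 0.0208 A.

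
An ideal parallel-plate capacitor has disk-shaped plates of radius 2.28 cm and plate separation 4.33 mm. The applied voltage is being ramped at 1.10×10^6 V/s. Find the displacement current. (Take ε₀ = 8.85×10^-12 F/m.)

3.67×10^-6 A

E = V/d so dE/dt = (dV/dt)/d = 2.540×10^8 V/(m·s), and I_d = ε₀ A dE/dt = (8.85×10^-12)(1.633×10^-3)(2.540×10^8) = 3.67×10^-6 A.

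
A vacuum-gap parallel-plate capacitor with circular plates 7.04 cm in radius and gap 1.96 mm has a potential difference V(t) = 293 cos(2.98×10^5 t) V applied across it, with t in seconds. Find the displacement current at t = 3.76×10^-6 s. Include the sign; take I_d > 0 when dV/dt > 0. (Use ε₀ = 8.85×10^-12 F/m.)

-5.53×10^-3 A

dV/dt = (293)(2.98×10^5)·−sin(1.12048) = -7.861×10^7 V/s.
I_d = C dV/dt with C = ε₀A/d = (8.85×10^-12)(0.01557)/(1.96×10^-3) = 7.030×10^-11 F, so I_d = (7.030×10^-11)(-7.861×10^7) = -5.53×10^-3 A.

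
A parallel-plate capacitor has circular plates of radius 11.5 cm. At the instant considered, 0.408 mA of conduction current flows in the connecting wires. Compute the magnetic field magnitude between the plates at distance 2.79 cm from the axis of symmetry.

No conduction current crosses the gap, so I_d there equals the 4.08×10^-4 A in the leads.
An Ampèrian loop of radius r encloses a fraction (r/R)² of I_d. Then B·2πr = μ₀ I_d (r/R)², giving B = μ₀ I_d r/(2πR²) = 1.72×10^-10 T.

1.72×10^-10 T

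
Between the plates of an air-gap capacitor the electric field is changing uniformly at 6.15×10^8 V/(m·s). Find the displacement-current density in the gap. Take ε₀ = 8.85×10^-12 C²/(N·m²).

The displacement-current density is ε₀ ∂E/∂t = (8.85×10^-12)(6.15×10^8) = 5.44×10^-3 A/m².

5.44×10^-3 A/m²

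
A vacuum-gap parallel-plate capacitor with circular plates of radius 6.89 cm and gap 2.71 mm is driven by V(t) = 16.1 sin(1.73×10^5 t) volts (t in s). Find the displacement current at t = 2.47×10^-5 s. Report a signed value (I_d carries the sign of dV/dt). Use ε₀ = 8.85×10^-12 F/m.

-5.77×10^-5 A

dE/dt = (V₀ω/d)·cos(ωt) with ωt = 4.2731 rad: (16.1)(1.73×10^5)(-0.4253)/(2.71×10^-3) = -4.371×10^8 V/(m·s).
I_d = ε₀ A dE/dt = (8.85×10^-12)(0.01491)(-4.371×10^8) = -5.77×10^-5 A.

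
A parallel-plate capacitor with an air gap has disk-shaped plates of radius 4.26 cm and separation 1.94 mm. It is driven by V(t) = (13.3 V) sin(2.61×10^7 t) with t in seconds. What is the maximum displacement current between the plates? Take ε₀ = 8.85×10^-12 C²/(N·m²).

9.03×10^-3 A

C = ε₀A/d = (8.85×10^-12)(5.701×10^-3)/(1.94×10^-3) = 2.601×10^-11 F; ω = 2.61×10^7 rad/s.
I_d = C dV/dt, so |I_d|_max = C V₀ ω = (2.601×10^-11)(13.3)(2.61×10^7) = 9.03×10^-3 A.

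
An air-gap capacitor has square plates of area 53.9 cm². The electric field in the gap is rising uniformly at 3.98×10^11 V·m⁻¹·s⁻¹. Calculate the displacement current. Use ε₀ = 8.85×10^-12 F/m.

With a uniform field, Φ_E = EA, so I_d = ε₀ A dE/dt = 0.0190 A.

0.0190 A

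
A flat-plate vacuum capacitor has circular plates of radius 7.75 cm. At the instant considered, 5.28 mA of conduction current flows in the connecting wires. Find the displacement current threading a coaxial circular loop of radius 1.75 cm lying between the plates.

2.69×10^-4 A

No conduction current crosses the gap, so I_d there equals the 5.28×10^-3 A in the leads.
Through an area πr² the displacement current is I_d·(πr²/πR²) = I_d (r/R)² = 2.69×10^-4 A.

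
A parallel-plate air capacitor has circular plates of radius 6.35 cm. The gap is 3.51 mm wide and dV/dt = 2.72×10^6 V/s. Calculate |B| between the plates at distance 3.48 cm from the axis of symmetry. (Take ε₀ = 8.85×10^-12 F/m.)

1.50×10^-10 T

I_d = C dV/dt with C = ε₀πR²/d = 3.195×10^-11 F, so I_d = (3.195×10^-11)(2.72×10^6) = 8.690×10^-5 A.
∮B·dl = μ₀ I_d,enc with I_d,enc = I_d r²/R² = 2.610×10^-5 A; so B = μ₀ I_d,enc/(2πr) = 1.50×10^-10 T.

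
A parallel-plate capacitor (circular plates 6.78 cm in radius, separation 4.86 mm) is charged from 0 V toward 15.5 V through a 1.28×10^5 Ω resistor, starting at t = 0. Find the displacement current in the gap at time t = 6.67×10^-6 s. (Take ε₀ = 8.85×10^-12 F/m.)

1.67×10^-5 A

C = ε₀A/d = (8.85×10^-12)(0.01444)/(4.86×10^-3) = 2.630×10^-11 F, so τ = RC = 3.366×10^-6 s.
The conduction current is I(t) = (V₀/R) e^(−t/τ), and the displacement current between the plates equals it.
t/τ = 1.982; I_d = (15.5/1.28×10^5) · e^(−1.982) = (1.211×10^-4)(0.1378) = 1.67×10^-5 A.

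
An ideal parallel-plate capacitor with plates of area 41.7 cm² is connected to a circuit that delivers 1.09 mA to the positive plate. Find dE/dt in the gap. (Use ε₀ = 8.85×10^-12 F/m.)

2.95×10^10 V/(m·s)

Charge continuity gives I_d = I = 1.09×10^-3 A between the plates.
Inverting I_d = ε₀ A dE/dt gives dE/dt = 1.09×10^-3 / (8.85×10^-12 · 4.17×10^-3) = 2.95×10^10 V/(m·s).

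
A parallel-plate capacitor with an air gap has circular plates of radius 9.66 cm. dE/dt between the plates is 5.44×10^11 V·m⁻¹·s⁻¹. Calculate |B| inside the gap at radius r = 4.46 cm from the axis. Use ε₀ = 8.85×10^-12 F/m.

1.35×10^-7 T

I_d = ε₀ dΦ_E/dt = ε₀ πR² (dE/dt) = (8.85×10^-12)(0.02932)(5.44×10^11) = 0.1412 A through the full plate area.
An Ampèrian loop of radius r encloses a fraction (r/R)² of I_d. Then B·2πr = μ₀ I_d (r/R)², giving B = μ₀ I_d r/(2πR²) = 1.35×10^-7 T.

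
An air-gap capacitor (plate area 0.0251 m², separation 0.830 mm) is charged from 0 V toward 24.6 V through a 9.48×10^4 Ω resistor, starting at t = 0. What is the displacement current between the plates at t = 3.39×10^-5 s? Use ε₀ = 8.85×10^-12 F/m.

With C = ε₀A/d = (8.85×10^-12)(0.0251)/(8.30×10^-4) = 2.676×10^-10 F, the time constant is τ = RC = 2.537×10^-5 s, so t/τ = 1.336 and e^(−t/τ) = 0.2629.
I_d = I_cond = (V₀/R) e^(−t/τ) = (2.595×10^-4)(0.2629) = 6.82×10^-5 A.

6.82×10^-5 A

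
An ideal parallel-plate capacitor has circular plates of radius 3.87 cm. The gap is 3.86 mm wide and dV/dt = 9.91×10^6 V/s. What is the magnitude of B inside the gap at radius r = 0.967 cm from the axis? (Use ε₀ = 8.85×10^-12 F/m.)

1.38×10^-10 T

dE/dt = (dV/dt)/d = 2.567×10^9 V/(m·s); I_d = ε₀(πR²)(dE/dt) = (8.85×10^-12)(4.705×10^-3)(2.567×10^9) = 1.069×10^-4 A.
For r < R the Ampère–Maxwell law gives B(2πr) = μ₀ I_d (r²/R²), so B = μ₀ I_d r/(2πR²) = (4π×10^-7)(1.069×10^-4)(9.67×10^-3)/(2π·0.0387²) = 1.38×10^-10 T.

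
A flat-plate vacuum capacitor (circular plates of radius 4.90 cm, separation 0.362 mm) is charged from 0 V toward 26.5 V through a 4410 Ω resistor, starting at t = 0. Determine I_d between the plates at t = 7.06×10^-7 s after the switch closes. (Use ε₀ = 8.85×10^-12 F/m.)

2.52×10^-3 A

C = ε₀A/d = (8.85×10^-12)(7.543×10^-3)/(3.62×10^-4) = 1.844×10^-10 F and τ = RC = 8.132×10^-7 s. I_d in the gap equals the RC charging current.
I_d(t) = (V₀/R) e^(−t/τ) = 6.009×10^-3 · e^(−0.8682) = 2.52×10^-3 A.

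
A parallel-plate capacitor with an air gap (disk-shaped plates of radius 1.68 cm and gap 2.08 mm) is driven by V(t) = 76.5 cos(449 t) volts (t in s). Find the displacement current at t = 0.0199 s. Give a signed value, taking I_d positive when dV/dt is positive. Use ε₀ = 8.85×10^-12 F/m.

C = ε₀A/d = (8.85×10^-12)(8.867×10^-4)/(2.08×10^-3) = 3.773×10^-12 F. dV/dt = V₀ω·−sin(ωt); at ωt = 8.9351 rad this factor is -0.4703.
I_d = C dV/dt = (3.773×10^-12)(76.5)(449)(-0.4703) = -6.09×10^-8 A.

-6.09×10^-8 A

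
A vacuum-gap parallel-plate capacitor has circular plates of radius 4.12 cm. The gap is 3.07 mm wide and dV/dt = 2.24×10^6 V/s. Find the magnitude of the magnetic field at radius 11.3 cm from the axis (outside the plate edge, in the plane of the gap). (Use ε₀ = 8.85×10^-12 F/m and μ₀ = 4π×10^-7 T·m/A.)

dE/dt = (dV/dt)/d = 7.296×10^8 V/(m·s); I_d = ε₀(πR²)(dE/dt) = (8.85×10^-12)(5.333×10^-3)(7.296×10^8) = 3.443×10^-5 A.
For r ≥ R the full I_d is enclosed: B = μ₀ I_d/(2πr) = (4π×10^-7)(3.443×10^-5)/(2π·0.113) = 6.09×10^-11 T.

6.09×10^-11 T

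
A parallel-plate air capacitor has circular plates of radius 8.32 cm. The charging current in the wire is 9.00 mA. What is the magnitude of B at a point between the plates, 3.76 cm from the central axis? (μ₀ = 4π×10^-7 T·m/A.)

By continuity the displacement current in the gap matches the conduction current: I_d = 9.00×10^-3 A.
For r < R the Ampère–Maxwell law gives B(2πr) = μ₀ I_d (r²/R²), so B = μ₀ I_d r/(2πR²) = (4π×10^-7)(9.00×10^-3)(0.0376)/(2π·0.0832²) = 9.78×10^-9 T.

9.78×10^-9 T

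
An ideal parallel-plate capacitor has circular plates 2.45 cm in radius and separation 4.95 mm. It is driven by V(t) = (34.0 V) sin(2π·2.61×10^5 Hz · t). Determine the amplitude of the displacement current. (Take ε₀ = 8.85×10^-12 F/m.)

1.88×10^-4 A

C = ε₀A/d = (8.85×10^-12)(1.886×10^-3)/(4.95×10^-3) = 3.372×10^-12 F; ω = 2πf = 1.640×10^6 rad/s.
I_d = C dV/dt, so |I_d|_max = C V₀ ω = (3.372×10^-12)(34.0)(1.640×10^6) = 1.88×10^-4 A.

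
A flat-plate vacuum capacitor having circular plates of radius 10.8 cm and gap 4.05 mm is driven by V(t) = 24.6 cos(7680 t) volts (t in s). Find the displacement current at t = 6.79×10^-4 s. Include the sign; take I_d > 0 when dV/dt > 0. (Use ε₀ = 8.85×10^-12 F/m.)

1.33×10^-5 A

dV/dt = (24.6)(7680)·−sin(5.21472) = 1.656×10^5 V/s.
I_d = C dV/dt with C = ε₀A/d = (8.85×10^-12)(0.03664)/(4.05×10^-3) = 8.007×10^-11 F, so I_d = (8.007×10^-11)(1.656×10^5) = 1.33×10^-5 A.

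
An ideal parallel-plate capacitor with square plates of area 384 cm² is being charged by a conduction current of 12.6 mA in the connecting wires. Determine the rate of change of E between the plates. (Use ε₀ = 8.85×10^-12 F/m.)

By continuity, I_d in the gap equals the 12.6 mA flowing in the wire.
Inverting I_d = ε₀ A dE/dt gives dE/dt = 0.0126 / (8.85×10^-12 · 0.0384) = 3.71×10^10 V/(m·s).

3.71×10^10 V/(m·s)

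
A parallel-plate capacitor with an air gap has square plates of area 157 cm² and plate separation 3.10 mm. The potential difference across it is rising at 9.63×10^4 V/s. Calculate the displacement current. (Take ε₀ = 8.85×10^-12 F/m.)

The displacement current equals the charging current C dV/dt. With C = ε₀A/d = (8.85×10^-12)(0.0157)/(3.10×10^-3) = 4.482×10^-11 F, I_d = (4.482×10^-11)(9.63×10^4) = 4.32×10^-6 A.

4.32×10^-6 A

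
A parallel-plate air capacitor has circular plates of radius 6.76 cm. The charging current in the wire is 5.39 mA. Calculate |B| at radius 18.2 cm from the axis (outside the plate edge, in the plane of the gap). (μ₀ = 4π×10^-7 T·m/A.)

No conduction current crosses the gap, so I_d there equals the 5.39×10^-3 A in the leads.
For r ≥ R the full I_d is enclosed: B = μ₀ I_d/(2πr) = (4π×10^-7)(5.39×10^-3)/(2π·0.182) = 5.92×10^-9 T.

5.92×10^-9 T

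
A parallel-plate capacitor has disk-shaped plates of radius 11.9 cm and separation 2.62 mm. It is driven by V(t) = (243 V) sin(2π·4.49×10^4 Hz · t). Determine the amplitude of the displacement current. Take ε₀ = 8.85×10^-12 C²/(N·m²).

0.0103 A

C = ε₀A/d = (8.85×10^-12)(0.04449)/(2.62×10^-3) = 1.503×10^-10 F; ω = 2πf = 2.821×10^5 rad/s.
I_d = C dV/dt, so |I_d|_max = C V₀ ω = (1.503×10^-10)(243)(2.821×10^5) = 0.0103 A.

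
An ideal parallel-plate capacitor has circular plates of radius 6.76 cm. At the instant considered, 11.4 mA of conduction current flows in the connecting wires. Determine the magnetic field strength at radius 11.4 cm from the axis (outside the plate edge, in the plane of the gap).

No conduction current crosses the gap, so I_d there equals the 0.0114 A in the leads.
For r ≥ R the full I_d is enclosed: B = μ₀ I_d/(2πr) = (4π×10^-7)(0.0114)/(2π·0.114) = 2.00×10^-8 T.

2.00×10^-8 T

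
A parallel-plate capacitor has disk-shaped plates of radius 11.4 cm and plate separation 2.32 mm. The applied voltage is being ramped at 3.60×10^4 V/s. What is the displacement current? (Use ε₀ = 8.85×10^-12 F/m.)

5.61×10^-6 A

C = ε₀A/d = (8.85×10^-12)(0.04083)/(2.32×10^-3) = 1.558×10^-10 F.
I_d = C dV/dt = (1.558×10^-10)(3.60×10^4) = 5.61×10^-6 A.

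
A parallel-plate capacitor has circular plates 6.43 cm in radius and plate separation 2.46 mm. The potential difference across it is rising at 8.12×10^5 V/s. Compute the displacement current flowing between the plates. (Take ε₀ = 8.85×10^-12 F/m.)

The displacement current equals the charging current C dV/dt. With C = ε₀A/d = (8.85×10^-12)(0.01299)/(2.46×10^-3) = 4.673×10^-11 F, I_d = (4.673×10^-11)(8.12×10^5) = 3.79×10^-5 A.

3.79×10^-5 A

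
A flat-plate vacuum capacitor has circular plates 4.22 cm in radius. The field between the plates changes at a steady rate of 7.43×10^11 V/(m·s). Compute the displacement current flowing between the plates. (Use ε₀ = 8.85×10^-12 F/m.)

0.0368 A

The displacement current is ε₀ times dΦ_E/dt = ε₀ A dE/dt = (8.85×10^-12)(5.595×10^-3)(7.43×10^11) = 0.0368 A.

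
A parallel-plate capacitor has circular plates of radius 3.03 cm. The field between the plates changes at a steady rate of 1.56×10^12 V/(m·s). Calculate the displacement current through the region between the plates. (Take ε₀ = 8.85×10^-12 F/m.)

The displacement current is ε₀ times dΦ_E/dt = ε₀ A dE/dt = (8.85×10^-12)(2.884×10^-3)(1.56×10^12) = 0.0398 A.

0.0398 A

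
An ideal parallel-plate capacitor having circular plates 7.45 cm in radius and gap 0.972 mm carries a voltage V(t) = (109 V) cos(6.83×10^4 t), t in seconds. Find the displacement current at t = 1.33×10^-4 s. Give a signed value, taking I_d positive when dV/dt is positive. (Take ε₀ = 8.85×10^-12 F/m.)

dE/dt = (V₀ω/d)·−sin(ωt) with ωt = 9.0839 rad: (109)(6.83×10^4)(-0.3343)/(9.72×10^-4) = -2.560×10^9 V/(m·s).
I_d = ε₀ A dE/dt = (8.85×10^-12)(0.01744)(-2.560×10^9) = -3.95×10^-4 A.

-3.95×10^-4 A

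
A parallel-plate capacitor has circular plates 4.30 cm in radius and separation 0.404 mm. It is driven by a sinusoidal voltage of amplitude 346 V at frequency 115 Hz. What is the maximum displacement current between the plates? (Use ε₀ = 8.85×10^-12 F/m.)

The displacement current equals the conduction current C dV/dt, which peaks at C V₀ ω.
With C = ε₀A/d = (8.85×10^-12)(5.809×10^-3)/(4.04×10^-4) = 1.273×10^-10 F and ω = 2πf = 722.6 rad/s, I_d,max = (1.273×10^-10)(346)(722.6) = 3.18×10^-5 A.

3.18×10^-5 A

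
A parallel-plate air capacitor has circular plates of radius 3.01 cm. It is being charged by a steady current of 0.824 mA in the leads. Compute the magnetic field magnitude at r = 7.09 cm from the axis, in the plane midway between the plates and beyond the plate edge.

No conduction current crosses the gap, so I_d there equals the 8.24×10^-4 A in the leads.
Outside the plates the loop encloses all of I_d, so B·2πr = μ₀ I_d and B = 2.32×10^-9 T.

2.32×10^-9 T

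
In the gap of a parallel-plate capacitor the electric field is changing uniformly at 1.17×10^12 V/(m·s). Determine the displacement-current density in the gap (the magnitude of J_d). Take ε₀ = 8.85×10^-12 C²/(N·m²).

10.4 A/m²

J_d = ε₀ ∂E/∂t, so J_d = 10.4 A/m².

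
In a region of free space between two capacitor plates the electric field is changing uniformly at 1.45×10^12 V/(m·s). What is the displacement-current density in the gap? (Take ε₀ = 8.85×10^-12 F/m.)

J_d = ε₀ ∂E/∂t, so J_d = 12.8 A/m².

12.8 A/m²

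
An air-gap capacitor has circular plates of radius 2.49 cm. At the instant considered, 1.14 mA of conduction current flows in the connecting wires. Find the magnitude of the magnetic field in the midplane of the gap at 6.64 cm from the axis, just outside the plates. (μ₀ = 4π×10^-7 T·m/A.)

By continuity the displacement current in the gap matches the conduction current: I_d = 1.14×10^-3 A.
Outside the plates the loop encloses all of I_d, so B·2πr = μ₀ I_d and B = 3.43×10^-9 T.

3.43×10^-9 T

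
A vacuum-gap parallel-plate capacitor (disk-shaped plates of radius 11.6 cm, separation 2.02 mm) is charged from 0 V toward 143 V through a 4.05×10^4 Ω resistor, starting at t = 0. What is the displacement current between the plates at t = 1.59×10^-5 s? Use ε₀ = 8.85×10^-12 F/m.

4.24×10^-4 A

With C = ε₀A/d = (8.85×10^-12)(0.04227)/(2.02×10^-3) = 1.852×10^-10 F, the time constant is τ = RC = 7.501×10^-6 s, so t/τ = 2.120 and e^(−t/τ) = 0.1200.
I_d = I_cond = (V₀/R) e^(−t/τ) = (3.531×10^-3)(0.1200) = 4.24×10^-4 A.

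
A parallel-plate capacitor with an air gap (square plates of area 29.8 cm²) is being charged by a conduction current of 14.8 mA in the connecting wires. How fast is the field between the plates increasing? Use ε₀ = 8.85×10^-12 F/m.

The displacement current between the plates equals the conduction current, I_d = 14.8 mA.
Inverting I_d = ε₀ A dE/dt gives dE/dt = 0.0148 / (8.85×10^-12 · 2.98×10^-3) = 5.61×10^11 V/(m·s).

5.61×10^11 V/(m·s)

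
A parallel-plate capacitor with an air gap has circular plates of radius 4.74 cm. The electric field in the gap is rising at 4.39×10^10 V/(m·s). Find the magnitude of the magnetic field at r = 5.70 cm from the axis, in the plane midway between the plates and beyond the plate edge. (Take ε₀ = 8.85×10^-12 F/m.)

Through the whole plate area (πR² = 7.058×10^-3 m²), I_d = ε₀ πR² dE/dt = 2.742×10^-3 A.
Outside the plates the loop encloses all of I_d, so B·2πr = μ₀ I_d and B = 9.62×10^-9 T.

9.62×10^-9 T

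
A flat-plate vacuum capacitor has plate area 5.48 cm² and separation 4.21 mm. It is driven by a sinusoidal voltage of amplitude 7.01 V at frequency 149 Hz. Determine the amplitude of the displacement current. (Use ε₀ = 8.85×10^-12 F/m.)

(dE/dt)_max = V₀ω/d = 1.559×10^6 V/(m·s); ω = 2πf = 936.2 rad/s.
I_d,max = ε₀ A (dE/dt)_max = (8.85×10^-12)(5.48×10^-4)(1.559×10^6) = 7.56×10^-9 A.

7.56×10^-9 A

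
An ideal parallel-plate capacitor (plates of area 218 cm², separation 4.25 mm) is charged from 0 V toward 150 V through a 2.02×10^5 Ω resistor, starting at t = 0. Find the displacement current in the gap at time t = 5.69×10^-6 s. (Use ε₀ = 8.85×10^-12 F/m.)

3.99×10^-4 A

C = ε₀A/d = (8.85×10^-12)(0.0218)/(4.25×10^-3) = 4.540×10^-11 F and τ = RC = 9.171×10^-6 s. I_d in the gap equals the RC charging current.
I_d(t) = (V₀/R) e^(−t/τ) = 7.426×10^-4 · e^(−0.6204) = 3.99×10^-4 A.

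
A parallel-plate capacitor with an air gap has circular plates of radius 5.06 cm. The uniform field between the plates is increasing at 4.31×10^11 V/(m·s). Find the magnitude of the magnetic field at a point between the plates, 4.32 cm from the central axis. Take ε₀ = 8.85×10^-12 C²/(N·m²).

1.04×10^-7 T

Total displacement current: I_d = ε₀(πR²)(dE/dt) = (8.85×10^-12)(8.044×10^-3)(4.31×10^11) = 0.03068 A.
An Ampèrian loop of radius r encloses a fraction (r/R)² of I_d. Then B·2πr = μ₀ I_d (r/R)², giving B = μ₀ I_d r/(2πR²) = 1.04×10^-7 T.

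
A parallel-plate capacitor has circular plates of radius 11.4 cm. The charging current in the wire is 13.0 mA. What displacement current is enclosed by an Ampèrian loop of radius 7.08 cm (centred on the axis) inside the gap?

By continuity the displacement current in the gap matches the conduction current: I_d = 0.0130 A.
The field is uniform, so I_d,enc = I_d (r/R)² = (0.0130)(7.08/11.4)² = 5.01×10^-3 A.

5.01×10^-3 A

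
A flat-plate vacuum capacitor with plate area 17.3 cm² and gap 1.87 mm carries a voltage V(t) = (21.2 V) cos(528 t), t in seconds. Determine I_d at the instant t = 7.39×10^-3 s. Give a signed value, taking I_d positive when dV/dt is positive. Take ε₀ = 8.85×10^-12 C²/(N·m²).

dV/dt = (21.2)(528)·−sin(3.90192) = 7714 V/s.
I_d = C dV/dt with C = ε₀A/d = (8.85×10^-12)(1.73×10^-3)/(1.87×10^-3) = 8.187×10^-12 F, so I_d = (8.187×10^-12)(7714) = 6.32×10^-8 A.

6.32×10^-8 A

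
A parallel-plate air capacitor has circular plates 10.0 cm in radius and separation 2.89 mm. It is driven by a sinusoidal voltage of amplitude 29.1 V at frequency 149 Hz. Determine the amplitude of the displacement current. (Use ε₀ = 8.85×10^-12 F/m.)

The displacement current equals the conduction current C dV/dt, which peaks at C V₀ ω.
With C = ε₀A/d = (8.85×10^-12)(0.03142)/(2.89×10^-3) = 9.622×10^-11 F and ω = 2πf = 936.2 rad/s, I_d,max = (9.622×10^-11)(29.1)(936.2) = 2.62×10^-6 A.

2.62×10^-6 A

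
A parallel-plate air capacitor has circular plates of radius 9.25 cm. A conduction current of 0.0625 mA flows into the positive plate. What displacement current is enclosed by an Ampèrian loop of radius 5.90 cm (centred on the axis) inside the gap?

2.54×10^-5 A

By continuity the displacement current in the gap matches the conduction current: I_d = 6.25×10^-5 A.
Since J_d is uniform, the enclosed fraction is (r/R)² = 0.4068, giving I_d,enc = 2.54×10^-5 A.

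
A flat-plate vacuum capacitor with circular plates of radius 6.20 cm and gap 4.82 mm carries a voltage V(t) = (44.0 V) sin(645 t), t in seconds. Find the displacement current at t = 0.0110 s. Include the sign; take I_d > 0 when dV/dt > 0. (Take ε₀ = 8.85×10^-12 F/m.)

4.33×10^-7 A

dV/dt = (44.0)(645)·cos(7.095) = 1.953×10^4 V/s.
I_d = C dV/dt with C = ε₀A/d = (8.85×10^-12)(0.01208)/(4.82×10^-3) = 2.218×10^-11 F, so I_d = (2.218×10^-11)(1.953×10^4) = 4.33×10^-7 A.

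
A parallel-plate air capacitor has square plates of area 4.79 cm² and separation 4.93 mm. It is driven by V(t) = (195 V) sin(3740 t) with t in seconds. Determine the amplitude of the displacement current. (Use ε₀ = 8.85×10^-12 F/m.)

6.27×10^-7 A

(dE/dt)_max = V₀ω/d = 1.479×10^8 V/(m·s); ω = 3740 rad/s.
I_d,max = ε₀ A (dE/dt)_max = (8.85×10^-12)(4.79×10^-4)(1.479×10^8) = 6.27×10^-7 A.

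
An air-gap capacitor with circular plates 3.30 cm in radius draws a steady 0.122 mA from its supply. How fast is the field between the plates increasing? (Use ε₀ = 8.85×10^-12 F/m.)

By continuity, I_d in the gap equals the 0.122 mA flowing in the wire.
Since I_d = ε₀ A dE/dt, dE/dt = I_d/(ε₀A) = (1.22×10^-4)/((8.85×10^-12)(3.421×10^-3)) = 4.03×10^9 V/(m·s).

4.03×10^9 V/(m·s)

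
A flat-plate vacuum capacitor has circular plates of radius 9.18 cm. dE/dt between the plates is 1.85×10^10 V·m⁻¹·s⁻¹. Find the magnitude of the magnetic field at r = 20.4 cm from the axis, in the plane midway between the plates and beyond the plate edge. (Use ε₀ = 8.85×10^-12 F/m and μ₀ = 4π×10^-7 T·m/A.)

Total displacement current: I_d = ε₀(πR²)(dE/dt) = (8.85×10^-12)(0.02647)(1.85×10^10) = 4.334×10^-3 A.
For r ≥ R the full I_d is enclosed: B = μ₀ I_d/(2πr) = (4π×10^-7)(4.334×10^-3)/(2π·0.204) = 4.25×10^-9 T.

4.25×10^-9 T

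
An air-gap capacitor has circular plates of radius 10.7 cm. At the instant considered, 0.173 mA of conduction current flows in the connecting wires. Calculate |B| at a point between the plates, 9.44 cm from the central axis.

2.85×10^-10 T

Between the plates the displacement current equals the wire current: I_d = 0.173 mA = 1.73×10^-4 A.
An Ampèrian loop of radius r encloses a fraction (r/R)² of I_d. Then B·2πr = μ₀ I_d (r/R)², giving B = μ₀ I_d r/(2πR²) = 2.85×10^-10 T.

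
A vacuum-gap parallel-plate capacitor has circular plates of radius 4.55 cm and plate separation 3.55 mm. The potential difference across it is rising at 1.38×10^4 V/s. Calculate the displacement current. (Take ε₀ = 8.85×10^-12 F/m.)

C = ε₀A/d = (8.85×10^-12)(6.504×10^-3)/(3.55×10^-3) = 1.621×10^-11 F.
I_d = C dV/dt = (1.621×10^-11)(1.38×10^4) = 2.24×10^-7 A.

2.24×10^-7 A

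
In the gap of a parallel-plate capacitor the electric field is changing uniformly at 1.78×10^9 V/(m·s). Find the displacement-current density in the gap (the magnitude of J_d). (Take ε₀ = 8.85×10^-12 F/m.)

0.0158 A/m²

The displacement-current density is ε₀ ∂E/∂t = (8.85×10^-12)(1.78×10^9) = 0.0158 A/m².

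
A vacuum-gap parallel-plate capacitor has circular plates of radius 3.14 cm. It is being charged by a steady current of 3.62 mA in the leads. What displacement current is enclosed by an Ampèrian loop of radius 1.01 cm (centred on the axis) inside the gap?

3.75×10^-4 A

Between the plates the displacement current equals the wire current: I_d = 3.62 mA = 3.62×10^-3 A.
Through an area πr² the displacement current is I_d·(πr²/πR²) = I_d (r/R)² = 3.75×10^-4 A.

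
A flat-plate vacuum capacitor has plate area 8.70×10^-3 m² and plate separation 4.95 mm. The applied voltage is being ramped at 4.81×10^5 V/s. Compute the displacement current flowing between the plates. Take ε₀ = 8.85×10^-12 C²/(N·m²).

7.48×10^-6 A

The displacement current equals the charging current C dV/dt. With C = ε₀A/d = (8.85×10^-12)(8.70×10^-3)/(4.95×10^-3) = 1.555×10^-11 F, I_d = (1.555×10^-11)(4.81×10^5) = 7.48×10^-6 A.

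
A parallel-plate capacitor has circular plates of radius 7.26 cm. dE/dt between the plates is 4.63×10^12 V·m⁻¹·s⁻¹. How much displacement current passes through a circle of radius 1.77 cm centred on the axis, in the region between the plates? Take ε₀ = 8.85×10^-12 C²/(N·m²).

I_d = ε₀ dΦ_E/dt = ε₀ πR² (dE/dt) = (8.85×10^-12)(0.01656)(4.63×10^12) = 0.6786 A through the full plate area.
The field is uniform, so I_d,enc = I_d (r/R)² = (0.6786)(1.77/7.26)² = 0.0403 A.

0.0403 A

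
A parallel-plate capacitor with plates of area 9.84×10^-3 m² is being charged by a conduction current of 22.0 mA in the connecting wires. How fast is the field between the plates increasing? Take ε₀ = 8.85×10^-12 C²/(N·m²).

The displacement current between the plates equals the conduction current, I_d = 22.0 mA.
Inverting I_d = ε₀ A dE/dt gives dE/dt = 0.0220 / (8.85×10^-12 · 9.84×10^-3) = 2.53×10^11 V/(m·s).

2.53×10^11 V/(m·s)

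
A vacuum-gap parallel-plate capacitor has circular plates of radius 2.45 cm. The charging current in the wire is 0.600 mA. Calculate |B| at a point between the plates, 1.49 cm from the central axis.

2.98×10^-9 T

By continuity the displacement current in the gap matches the conduction current: I_d = 6.00×10^-4 A.
∮B·dl = μ₀ I_d,enc with I_d,enc = I_d r²/R² = 2.219×10^-4 A; so B = μ₀ I_d,enc/(2πr) = 2.98×10^-9 T.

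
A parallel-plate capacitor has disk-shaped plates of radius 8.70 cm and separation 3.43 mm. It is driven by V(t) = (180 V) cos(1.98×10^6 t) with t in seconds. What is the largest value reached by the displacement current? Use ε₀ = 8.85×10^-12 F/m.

0.0219 A

C = ε₀A/d = (8.85×10^-12)(0.02378)/(3.43×10^-3) = 6.136×10^-11 F; ω = 1.98×10^6 rad/s.
I_d = C dV/dt, so |I_d|_max = C V₀ ω = (6.136×10^-11)(180)(1.98×10^6) = 0.0219 A.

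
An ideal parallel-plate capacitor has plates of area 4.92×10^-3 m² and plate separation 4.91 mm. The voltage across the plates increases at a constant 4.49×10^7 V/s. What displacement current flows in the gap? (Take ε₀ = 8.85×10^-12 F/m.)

The displacement current equals the charging current C dV/dt. With C = ε₀A/d = (8.85×10^-12)(4.92×10^-3)/(4.91×10^-3) = 8.868×10^-12 F, I_d = (8.868×10^-12)(4.49×10^7) = 3.98×10^-4 A.

3.98×10^-4 A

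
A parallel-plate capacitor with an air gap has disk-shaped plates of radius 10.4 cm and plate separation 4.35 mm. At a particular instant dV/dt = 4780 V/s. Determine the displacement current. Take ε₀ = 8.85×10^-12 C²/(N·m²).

C = ε₀A/d = (8.85×10^-12)(0.03398)/(4.35×10^-3) = 6.913×10^-11 F.
I_d = C dV/dt = (6.913×10^-11)(4780) = 3.30×10^-7 A.

3.30×10^-7 A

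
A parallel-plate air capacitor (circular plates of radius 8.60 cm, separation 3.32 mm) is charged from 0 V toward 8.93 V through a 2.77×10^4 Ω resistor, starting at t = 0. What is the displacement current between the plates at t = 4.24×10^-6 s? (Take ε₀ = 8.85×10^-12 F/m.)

2.72×10^-5 A

C = ε₀A/d = (8.85×10^-12)(0.02324)/(3.32×10^-3) = 6.195×10^-11 F, so τ = RC = 1.716×10^-6 s.
The conduction current is I(t) = (V₀/R) e^(−t/τ), and the displacement current between the plates equals it.
t/τ = 2.471; I_d = (8.93/2.77×10^4) · e^(−2.471) = (3.224×10^-4)(0.08450) = 2.72×10^-5 A.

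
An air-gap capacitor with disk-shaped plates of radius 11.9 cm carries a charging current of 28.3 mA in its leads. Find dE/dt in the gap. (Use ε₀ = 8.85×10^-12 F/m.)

7.19×10^10 V/(m·s)

The displacement current between the plates equals the conduction current, I_d = 28.3 mA.
Inverting I_d = ε₀ A dE/dt gives dE/dt = 0.0283 / (8.85×10^-12 · 0.04449) = 7.19×10^10 V/(m·s).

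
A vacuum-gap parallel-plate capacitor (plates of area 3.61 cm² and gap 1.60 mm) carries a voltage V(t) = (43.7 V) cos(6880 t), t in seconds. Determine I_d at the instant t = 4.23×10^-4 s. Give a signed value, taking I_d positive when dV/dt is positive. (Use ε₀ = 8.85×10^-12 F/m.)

C = ε₀A/d = (8.85×10^-12)(3.61×10^-4)/(1.60×10^-3) = 1.997×10^-12 F. dV/dt = V₀ω·−sin(ωt); at ωt = 2.91024 rad this factor is -0.2293.
I_d = C dV/dt = (1.997×10^-12)(43.7)(6880)(-0.2293) = -1.38×10^-7 A.

-1.38×10^-7 A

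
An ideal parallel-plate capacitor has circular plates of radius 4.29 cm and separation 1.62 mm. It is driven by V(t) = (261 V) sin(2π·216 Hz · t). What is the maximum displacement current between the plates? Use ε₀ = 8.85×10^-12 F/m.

1.12×10^-5 A

C = ε₀A/d = (8.85×10^-12)(5.782×10^-3)/(1.62×10^-3) = 3.159×10^-11 F; ω = 2πf = 1357 rad/s.
I_d = C dV/dt, so |I_d|_max = C V₀ ω = (3.159×10^-11)(261)(1357) = 1.12×10^-5 A.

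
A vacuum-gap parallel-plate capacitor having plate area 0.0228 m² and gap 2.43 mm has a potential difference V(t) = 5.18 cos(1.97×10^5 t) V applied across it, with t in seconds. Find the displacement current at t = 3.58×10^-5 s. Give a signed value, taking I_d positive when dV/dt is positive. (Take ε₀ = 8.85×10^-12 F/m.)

-5.90×10^-5 A

dV/dt = (5.18)(1.97×10^5)·−sin(7.0526) = -7.099×10^5 V/s.
I_d = C dV/dt with C = ε₀A/d = (8.85×10^-12)(0.0228)/(2.43×10^-3) = 8.304×10^-11 F, so I_d = (8.304×10^-11)(-7.099×10^5) = -5.90×10^-5 A.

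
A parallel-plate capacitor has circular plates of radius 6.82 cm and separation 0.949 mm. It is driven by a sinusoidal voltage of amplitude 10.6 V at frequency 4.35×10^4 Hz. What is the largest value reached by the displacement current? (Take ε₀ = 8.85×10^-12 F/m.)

3.95×10^-4 A

C = ε₀A/d = (8.85×10^-12)(0.01461)/(9.49×10^-4) = 1.362×10^-10 F; ω = 2πf = 2.733×10^5 rad/s.
I_d = C dV/dt, so |I_d|_max = C V₀ ω = (1.362×10^-10)(10.6)(2.733×10^5) = 3.95×10^-4 A.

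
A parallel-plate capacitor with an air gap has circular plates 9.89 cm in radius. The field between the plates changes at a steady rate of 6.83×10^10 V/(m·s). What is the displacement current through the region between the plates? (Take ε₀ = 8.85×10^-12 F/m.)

0.0186 A

I_d = ε₀ A (dE/dt) = (8.85×10^-12)(0.03073 m²)(6.83×10^10) = 0.0186 A.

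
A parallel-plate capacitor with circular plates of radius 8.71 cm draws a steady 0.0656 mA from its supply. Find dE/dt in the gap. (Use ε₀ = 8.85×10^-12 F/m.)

3.11×10^8 V/(m·s)

By continuity, I_d in the gap equals the 0.0656 mA flowing in the wire.
Then dE/dt = I_d/(ε₀A) = 3.11×10^8 V/(m·s).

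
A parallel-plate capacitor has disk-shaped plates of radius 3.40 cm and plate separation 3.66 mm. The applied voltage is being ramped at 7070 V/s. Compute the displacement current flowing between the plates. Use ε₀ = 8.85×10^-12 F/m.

6.21×10^-8 A

E = V/d so dE/dt = (dV/dt)/d = 1.932×10^6 V/(m·s), and I_d = ε₀ A dE/dt = (8.85×10^-12)(3.632×10^-3)(1.932×10^6) = 6.21×10^-8 A.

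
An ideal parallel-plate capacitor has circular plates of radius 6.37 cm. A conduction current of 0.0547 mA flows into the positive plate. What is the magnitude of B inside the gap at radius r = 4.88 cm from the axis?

1.32×10^-10 T

Between the plates the displacement current equals the wire current: I_d = 0.0547 mA = 5.47×10^-5 A.
For r < R the Ampère–Maxwell law gives B(2πr) = μ₀ I_d (r²/R²), so B = μ₀ I_d r/(2πR²) = (4π×10^-7)(5.47×10^-5)(0.0488)/(2π·0.0637²) = 1.32×10^-10 T.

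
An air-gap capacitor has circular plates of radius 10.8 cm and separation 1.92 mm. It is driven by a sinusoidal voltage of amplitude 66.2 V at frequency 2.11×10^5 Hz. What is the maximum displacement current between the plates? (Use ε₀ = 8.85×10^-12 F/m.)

0.0148 A

C = ε₀A/d = (8.85×10^-12)(0.03664)/(1.92×10^-3) = 1.689×10^-10 F; ω = 2πf = 1.326×10^6 rad/s.
I_d = C dV/dt, so |I_d|_max = C V₀ ω = (1.689×10^-10)(66.2)(1.326×10^6) = 0.0148 A.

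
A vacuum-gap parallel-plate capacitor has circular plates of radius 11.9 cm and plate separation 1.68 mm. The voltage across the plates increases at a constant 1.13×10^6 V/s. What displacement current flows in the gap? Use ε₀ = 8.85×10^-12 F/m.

The displacement current equals the charging current C dV/dt. With C = ε₀A/d = (8.85×10^-12)(0.04449)/(1.68×10^-3) = 2.344×10^-10 F, I_d = (2.344×10^-10)(1.13×10^6) = 2.65×10^-4 A.

2.65×10^-4 A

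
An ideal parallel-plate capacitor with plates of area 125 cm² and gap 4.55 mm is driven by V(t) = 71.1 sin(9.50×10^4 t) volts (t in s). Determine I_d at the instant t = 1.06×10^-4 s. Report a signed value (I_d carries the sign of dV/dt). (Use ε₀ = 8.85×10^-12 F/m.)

dE/dt = (V₀ω/d)·cos(ωt) with ωt = 10.07 rad: (71.1)(9.50×10^4)(-0.7990)/(4.55×10^-3) = -1.186×10^9 V/(m·s).
I_d = ε₀ A dE/dt = (8.85×10^-12)(0.0125)(-1.186×10^9) = -1.31×10^-4 A.

-1.31×10^-4 A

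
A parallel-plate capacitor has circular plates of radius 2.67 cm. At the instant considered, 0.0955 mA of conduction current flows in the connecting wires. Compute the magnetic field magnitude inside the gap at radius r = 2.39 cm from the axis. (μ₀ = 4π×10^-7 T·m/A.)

6.40×10^-10 T

By continuity the displacement current in the gap matches the conduction current: I_d = 9.55×10^-5 A.
For r < R the Ampère–Maxwell law gives B(2πr) = μ₀ I_d (r²/R²), so B = μ₀ I_d r/(2πR²) = (4π×10^-7)(9.55×10^-5)(0.0239)/(2π·0.0267²) = 6.40×10^-10 T.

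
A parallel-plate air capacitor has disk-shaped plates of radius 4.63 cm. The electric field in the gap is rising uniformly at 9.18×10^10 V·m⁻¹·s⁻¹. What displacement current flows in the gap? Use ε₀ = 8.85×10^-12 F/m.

5.47×10^-3 A

The displacement current is ε₀ times dΦ_E/dt = ε₀ A dE/dt = (8.85×10^-12)(6.735×10^-3)(9.18×10^10) = 5.47×10^-3 A.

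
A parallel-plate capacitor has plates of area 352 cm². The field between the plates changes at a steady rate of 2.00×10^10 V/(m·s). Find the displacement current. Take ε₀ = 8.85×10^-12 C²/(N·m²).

6.23×10^-3 A

The displacement current is ε₀ times dΦ_E/dt = ε₀ A dE/dt = (8.85×10^-12)(0.0352)(2.00×10^10) = 6.23×10^-3 A.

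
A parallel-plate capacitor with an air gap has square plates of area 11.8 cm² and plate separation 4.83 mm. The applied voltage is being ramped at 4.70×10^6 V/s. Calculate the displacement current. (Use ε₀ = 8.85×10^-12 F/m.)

1.02×10^-5 A

The displacement current equals the charging current C dV/dt. With C = ε₀A/d = (8.85×10^-12)(1.18×10^-3)/(4.83×10^-3) = 2.162×10^-12 F, I_d = (2.162×10^-12)(4.70×10^6) = 1.02×10^-5 A.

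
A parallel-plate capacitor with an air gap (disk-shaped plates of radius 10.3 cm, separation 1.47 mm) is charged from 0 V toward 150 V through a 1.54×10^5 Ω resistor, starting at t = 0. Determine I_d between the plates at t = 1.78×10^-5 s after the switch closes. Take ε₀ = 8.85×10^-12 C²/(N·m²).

5.48×10^-4 A

With C = ε₀A/d = (8.85×10^-12)(0.03333)/(1.47×10^-3) = 2.007×10^-10 F, the time constant is τ = RC = 3.091×10^-5 s, so t/τ = 0.5759 and e^(−t/τ) = 0.5622.
I_d = I_cond = (V₀/R) e^(−t/τ) = (9.740×10^-4)(0.5622) = 5.48×10^-4 A.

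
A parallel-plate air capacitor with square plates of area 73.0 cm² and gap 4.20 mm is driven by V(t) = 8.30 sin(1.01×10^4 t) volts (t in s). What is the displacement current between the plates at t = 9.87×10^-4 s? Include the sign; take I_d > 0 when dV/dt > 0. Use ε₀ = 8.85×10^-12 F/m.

-1.10×10^-6 A

C = ε₀A/d = (8.85×10^-12)(7.30×10^-3)/(4.20×10^-3) = 1.538×10^-11 F. dV/dt = V₀ω·cos(ωt); at ωt = 9.9687 rad this factor is -0.8557.
I_d = C dV/dt = (1.538×10^-11)(8.30)(1.01×10^4)(-0.8557) = -1.10×10^-6 A.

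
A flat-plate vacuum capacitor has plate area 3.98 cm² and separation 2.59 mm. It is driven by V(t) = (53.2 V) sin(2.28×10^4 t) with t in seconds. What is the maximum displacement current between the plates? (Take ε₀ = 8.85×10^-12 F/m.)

C = ε₀A/d = (8.85×10^-12)(3.98×10^-4)/(2.59×10^-3) = 1.360×10^-12 F; ω = 2.28×10^4 rad/s.
I_d = C dV/dt, so |I_d|_max = C V₀ ω = (1.360×10^-12)(53.2)(2.28×10^4) = 1.65×10^-6 A.

1.65×10^-6 A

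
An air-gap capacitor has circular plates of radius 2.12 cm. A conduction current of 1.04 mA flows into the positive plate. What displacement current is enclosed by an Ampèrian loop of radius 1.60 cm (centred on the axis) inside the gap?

Between the plates the displacement current equals the wire current: I_d = 1.04 mA = 1.04×10^-3 A.
The field is uniform, so I_d,enc = I_d (r/R)² = (1.04×10^-3)(1.60/2.12)² = 5.92×10^-4 A.

5.92×10^-4 A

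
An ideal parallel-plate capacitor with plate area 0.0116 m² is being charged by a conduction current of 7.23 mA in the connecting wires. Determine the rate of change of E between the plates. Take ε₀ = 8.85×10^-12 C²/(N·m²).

7.04×10^10 V/(m·s)

Charge continuity gives I_d = I = 7.23×10^-3 A between the plates.
Then dE/dt = I_d/(ε₀A) = 7.04×10^10 V/(m·s).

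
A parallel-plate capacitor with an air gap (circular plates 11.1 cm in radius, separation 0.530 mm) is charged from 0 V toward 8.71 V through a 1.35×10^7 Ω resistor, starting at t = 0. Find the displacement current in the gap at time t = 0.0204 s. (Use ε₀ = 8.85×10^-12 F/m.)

6.23×10^-8 A

With C = ε₀A/d = (8.85×10^-12)(0.03871)/(5.30×10^-4) = 6.464×10^-10 F, the time constant is τ = RC = 8.726×10^-3 s, so t/τ = 2.338 and e^(−t/τ) = 0.09652.
I_d = I_cond = (V₀/R) e^(−t/τ) = (6.452×10^-7)(0.09652) = 6.23×10^-8 A.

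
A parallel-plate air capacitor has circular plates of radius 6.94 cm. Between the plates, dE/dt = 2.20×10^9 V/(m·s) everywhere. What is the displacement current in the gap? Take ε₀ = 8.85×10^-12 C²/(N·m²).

2.95×10^-4 A

I_d = ε₀ A (dE/dt) = (8.85×10^-12)(0.01513 m²)(2.20×10^9) = 2.95×10^-4 A.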